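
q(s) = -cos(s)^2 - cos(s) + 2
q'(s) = 2*sin(s)*cos(s) + sin(s)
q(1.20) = 1.51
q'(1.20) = 1.61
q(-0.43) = 0.26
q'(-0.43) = -1.17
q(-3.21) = 2.00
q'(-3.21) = -0.07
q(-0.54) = 0.41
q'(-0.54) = -1.40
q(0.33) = 0.16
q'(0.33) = 0.94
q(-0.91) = 1.01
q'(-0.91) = -1.76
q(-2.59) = 2.13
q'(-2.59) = 0.37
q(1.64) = 2.06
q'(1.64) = 0.86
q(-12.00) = 0.44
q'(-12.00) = 1.44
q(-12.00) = 0.44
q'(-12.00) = 1.44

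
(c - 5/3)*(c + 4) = c^2 + 7*c/3 - 20/3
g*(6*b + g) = 6*b*g + g^2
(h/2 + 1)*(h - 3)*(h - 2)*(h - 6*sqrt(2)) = h^4/2 - 3*sqrt(2)*h^3 - 3*h^3/2 - 2*h^2 + 9*sqrt(2)*h^2 + 6*h + 12*sqrt(2)*h - 36*sqrt(2)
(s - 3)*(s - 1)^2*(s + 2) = s^4 - 3*s^3 - 3*s^2 + 11*s - 6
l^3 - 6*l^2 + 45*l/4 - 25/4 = (l - 5/2)^2*(l - 1)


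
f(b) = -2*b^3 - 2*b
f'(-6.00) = -218.00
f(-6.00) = 444.00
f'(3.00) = -56.00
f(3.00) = -60.00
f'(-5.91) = -211.57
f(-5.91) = 424.67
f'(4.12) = -103.85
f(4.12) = -148.11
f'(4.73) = -136.24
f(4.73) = -221.11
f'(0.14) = -2.12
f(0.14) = -0.29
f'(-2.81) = -49.38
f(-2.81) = 50.00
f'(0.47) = -3.33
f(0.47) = -1.15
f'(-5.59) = -189.49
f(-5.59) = 360.53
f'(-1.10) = -9.26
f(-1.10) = 4.86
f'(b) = -6*b^2 - 2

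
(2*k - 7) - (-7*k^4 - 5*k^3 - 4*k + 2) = 7*k^4 + 5*k^3 + 6*k - 9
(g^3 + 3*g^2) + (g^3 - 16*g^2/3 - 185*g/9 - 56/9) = 2*g^3 - 7*g^2/3 - 185*g/9 - 56/9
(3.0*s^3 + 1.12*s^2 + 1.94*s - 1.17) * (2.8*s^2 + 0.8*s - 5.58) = 8.4*s^5 + 5.536*s^4 - 10.412*s^3 - 7.9736*s^2 - 11.7612*s + 6.5286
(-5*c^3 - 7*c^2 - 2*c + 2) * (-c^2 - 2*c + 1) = 5*c^5 + 17*c^4 + 11*c^3 - 5*c^2 - 6*c + 2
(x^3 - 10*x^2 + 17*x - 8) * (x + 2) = x^4 - 8*x^3 - 3*x^2 + 26*x - 16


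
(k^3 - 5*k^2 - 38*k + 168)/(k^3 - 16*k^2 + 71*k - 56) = (k^2 + 2*k - 24)/(k^2 - 9*k + 8)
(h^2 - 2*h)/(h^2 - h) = (h - 2)/(h - 1)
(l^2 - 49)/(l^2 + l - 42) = (l - 7)/(l - 6)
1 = 1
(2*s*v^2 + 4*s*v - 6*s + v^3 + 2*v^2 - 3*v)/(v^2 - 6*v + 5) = (2*s*v + 6*s + v^2 + 3*v)/(v - 5)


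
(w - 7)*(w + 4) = w^2 - 3*w - 28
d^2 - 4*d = d*(d - 4)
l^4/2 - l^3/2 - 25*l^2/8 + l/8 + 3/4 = (l/2 + 1)*(l - 3)*(l - 1/2)*(l + 1/2)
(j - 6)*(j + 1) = j^2 - 5*j - 6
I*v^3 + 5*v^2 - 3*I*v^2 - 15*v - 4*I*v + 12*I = (v - 3)*(v - 4*I)*(I*v + 1)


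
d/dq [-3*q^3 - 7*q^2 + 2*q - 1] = -9*q^2 - 14*q + 2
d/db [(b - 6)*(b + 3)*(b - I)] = 3*b^2 - 2*b*(3 + I) - 18 + 3*I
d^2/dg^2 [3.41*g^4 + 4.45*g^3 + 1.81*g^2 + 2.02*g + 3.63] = 40.92*g^2 + 26.7*g + 3.62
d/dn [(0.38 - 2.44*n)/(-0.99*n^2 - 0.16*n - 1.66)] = (-2.4156*n^2 + 0.7524*n + 4.1112)/(0.9801*n^4 + 0.3168*n^3 + 3.3124*n^2 + 0.5312*n + 2.7556)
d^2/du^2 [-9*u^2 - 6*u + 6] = -18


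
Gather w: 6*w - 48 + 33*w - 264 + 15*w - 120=54*w - 432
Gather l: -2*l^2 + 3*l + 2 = -2*l^2 + 3*l + 2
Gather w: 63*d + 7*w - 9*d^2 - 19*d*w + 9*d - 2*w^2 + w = -9*d^2 + 72*d - 2*w^2 + w*(8 - 19*d)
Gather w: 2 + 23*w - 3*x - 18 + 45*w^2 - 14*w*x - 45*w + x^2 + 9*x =45*w^2 + w*(-14*x - 22) + x^2 + 6*x - 16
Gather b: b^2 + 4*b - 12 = b^2 + 4*b - 12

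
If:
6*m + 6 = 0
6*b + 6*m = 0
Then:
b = 1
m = -1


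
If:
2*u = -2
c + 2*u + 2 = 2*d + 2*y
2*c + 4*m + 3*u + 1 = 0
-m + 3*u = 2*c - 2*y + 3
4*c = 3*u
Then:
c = -3/4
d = -49/16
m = 7/8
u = -1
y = 43/16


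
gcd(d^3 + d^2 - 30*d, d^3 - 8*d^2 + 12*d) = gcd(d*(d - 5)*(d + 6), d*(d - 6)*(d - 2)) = d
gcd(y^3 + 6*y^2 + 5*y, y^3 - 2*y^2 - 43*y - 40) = y^2 + 6*y + 5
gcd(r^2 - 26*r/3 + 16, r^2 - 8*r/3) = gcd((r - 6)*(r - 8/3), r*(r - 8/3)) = r - 8/3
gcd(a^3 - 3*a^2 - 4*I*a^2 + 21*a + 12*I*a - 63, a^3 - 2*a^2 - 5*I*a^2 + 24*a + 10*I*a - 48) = a + 3*I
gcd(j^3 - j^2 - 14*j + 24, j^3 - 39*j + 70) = j - 2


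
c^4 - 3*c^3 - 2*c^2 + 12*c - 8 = (c - 2)^2*(c - 1)*(c + 2)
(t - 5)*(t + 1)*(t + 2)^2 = t^4 - 17*t^2 - 36*t - 20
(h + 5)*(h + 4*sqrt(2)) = h^2 + 5*h + 4*sqrt(2)*h + 20*sqrt(2)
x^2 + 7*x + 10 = (x + 2)*(x + 5)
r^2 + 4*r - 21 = (r - 3)*(r + 7)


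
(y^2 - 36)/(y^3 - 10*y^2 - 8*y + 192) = (y + 6)/(y^2 - 4*y - 32)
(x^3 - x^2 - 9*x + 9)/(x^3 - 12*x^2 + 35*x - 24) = (x + 3)/(x - 8)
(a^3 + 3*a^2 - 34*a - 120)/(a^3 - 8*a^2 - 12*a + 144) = (a + 5)/(a - 6)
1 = 1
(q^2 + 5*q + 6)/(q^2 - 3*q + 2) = (q^2 + 5*q + 6)/(q^2 - 3*q + 2)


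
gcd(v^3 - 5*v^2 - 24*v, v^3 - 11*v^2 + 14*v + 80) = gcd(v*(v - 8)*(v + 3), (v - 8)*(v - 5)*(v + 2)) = v - 8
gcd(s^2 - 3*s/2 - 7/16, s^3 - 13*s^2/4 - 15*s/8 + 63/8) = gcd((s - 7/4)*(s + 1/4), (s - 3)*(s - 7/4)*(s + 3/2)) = s - 7/4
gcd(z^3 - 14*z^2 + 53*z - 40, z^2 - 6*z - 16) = z - 8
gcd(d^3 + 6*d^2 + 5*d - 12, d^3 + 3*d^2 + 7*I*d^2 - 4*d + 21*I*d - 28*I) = d^2 + 3*d - 4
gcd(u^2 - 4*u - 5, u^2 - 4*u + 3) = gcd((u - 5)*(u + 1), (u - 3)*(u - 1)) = 1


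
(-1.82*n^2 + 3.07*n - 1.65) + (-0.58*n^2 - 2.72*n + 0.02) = -2.4*n^2 + 0.35*n - 1.63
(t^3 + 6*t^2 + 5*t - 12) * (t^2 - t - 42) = t^5 + 5*t^4 - 43*t^3 - 269*t^2 - 198*t + 504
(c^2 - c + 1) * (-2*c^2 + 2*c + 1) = -2*c^4 + 4*c^3 - 3*c^2 + c + 1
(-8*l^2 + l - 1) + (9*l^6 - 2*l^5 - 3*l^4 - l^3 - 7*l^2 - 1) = 9*l^6 - 2*l^5 - 3*l^4 - l^3 - 15*l^2 + l - 2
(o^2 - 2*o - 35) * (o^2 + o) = o^4 - o^3 - 37*o^2 - 35*o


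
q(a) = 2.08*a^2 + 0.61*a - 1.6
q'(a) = 4.16*a + 0.61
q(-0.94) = -0.34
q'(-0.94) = -3.30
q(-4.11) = 31.03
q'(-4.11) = -16.49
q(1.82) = 6.40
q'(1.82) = 8.18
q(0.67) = -0.26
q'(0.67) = 3.40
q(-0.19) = -1.64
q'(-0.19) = -0.18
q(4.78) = 48.84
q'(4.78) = 20.49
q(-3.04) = 15.77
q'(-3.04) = -12.04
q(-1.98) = 5.35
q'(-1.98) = -7.63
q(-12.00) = 290.60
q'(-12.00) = -49.31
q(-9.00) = 161.39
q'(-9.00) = -36.83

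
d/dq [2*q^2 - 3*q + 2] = 4*q - 3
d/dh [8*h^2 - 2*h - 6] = 16*h - 2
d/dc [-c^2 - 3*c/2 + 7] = -2*c - 3/2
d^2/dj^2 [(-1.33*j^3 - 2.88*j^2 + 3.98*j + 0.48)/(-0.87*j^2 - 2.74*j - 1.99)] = (7.105427357601e-15*j^4 - 4.39065399999998*j^3 + 11.415012*j^2 + 66.079698*j + 60.667624)/(0.658503*j^6 + 6.221718*j^5 + 24.113529*j^4 + 49.033396*j^3 + 55.156233*j^2 + 32.552022*j + 7.880599)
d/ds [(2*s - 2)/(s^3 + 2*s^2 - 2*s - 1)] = 2*(-2*s - 3)/(s^4 + 6*s^3 + 11*s^2 + 6*s + 1)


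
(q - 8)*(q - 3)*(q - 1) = q^3 - 12*q^2 + 35*q - 24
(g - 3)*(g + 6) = g^2 + 3*g - 18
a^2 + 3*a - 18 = (a - 3)*(a + 6)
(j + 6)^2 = j^2 + 12*j + 36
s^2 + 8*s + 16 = (s + 4)^2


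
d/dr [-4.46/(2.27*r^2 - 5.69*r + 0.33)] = (20.2484*r - 25.3774)/(2.27*r^2 - 5.69*r + 0.33)^2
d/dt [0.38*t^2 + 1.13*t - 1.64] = 0.76*t + 1.13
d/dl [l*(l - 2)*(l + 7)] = 3*l^2 + 10*l - 14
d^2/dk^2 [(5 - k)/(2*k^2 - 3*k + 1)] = 2*(-(k - 5)*(4*k - 3)^2 + (6*k - 13)*(2*k^2 - 3*k + 1))/(2*k^2 - 3*k + 1)^3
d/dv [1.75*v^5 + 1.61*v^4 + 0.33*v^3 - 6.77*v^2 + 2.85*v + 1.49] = 8.75*v^4 + 6.44*v^3 + 0.99*v^2 - 13.54*v + 2.85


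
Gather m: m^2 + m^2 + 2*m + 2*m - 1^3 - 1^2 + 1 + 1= 2*m^2 + 4*m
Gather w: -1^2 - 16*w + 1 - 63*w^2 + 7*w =-63*w^2 - 9*w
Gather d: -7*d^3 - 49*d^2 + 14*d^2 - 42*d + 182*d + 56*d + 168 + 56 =-7*d^3 - 35*d^2 + 196*d + 224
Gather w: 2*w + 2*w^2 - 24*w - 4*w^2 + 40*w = -2*w^2 + 18*w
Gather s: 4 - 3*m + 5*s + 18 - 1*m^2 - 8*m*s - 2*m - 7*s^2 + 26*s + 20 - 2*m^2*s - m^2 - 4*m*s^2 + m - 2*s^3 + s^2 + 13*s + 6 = -2*m^2 - 4*m - 2*s^3 + s^2*(-4*m - 6) + s*(-2*m^2 - 8*m + 44) + 48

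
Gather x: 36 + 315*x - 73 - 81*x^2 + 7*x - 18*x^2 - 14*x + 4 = -99*x^2 + 308*x - 33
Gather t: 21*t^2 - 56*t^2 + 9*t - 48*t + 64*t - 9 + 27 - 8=-35*t^2 + 25*t + 10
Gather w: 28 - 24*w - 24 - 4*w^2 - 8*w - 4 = -4*w^2 - 32*w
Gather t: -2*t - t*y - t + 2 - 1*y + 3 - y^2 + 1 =t*(-y - 3) - y^2 - y + 6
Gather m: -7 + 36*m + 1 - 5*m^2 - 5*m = -5*m^2 + 31*m - 6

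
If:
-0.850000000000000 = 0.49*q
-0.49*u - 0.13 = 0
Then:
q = -1.73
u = -0.27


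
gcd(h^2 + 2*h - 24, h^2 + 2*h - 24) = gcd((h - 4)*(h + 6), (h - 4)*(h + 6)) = h^2 + 2*h - 24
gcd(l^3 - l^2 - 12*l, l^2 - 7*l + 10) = 1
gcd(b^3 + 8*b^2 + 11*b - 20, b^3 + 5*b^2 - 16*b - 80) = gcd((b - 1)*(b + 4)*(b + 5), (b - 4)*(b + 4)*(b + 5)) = b^2 + 9*b + 20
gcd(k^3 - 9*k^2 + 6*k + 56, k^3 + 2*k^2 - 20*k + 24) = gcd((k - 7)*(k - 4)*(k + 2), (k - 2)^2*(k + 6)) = 1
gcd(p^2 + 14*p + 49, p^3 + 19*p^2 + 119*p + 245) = p^2 + 14*p + 49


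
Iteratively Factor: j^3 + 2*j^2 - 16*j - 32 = (j - 4)*(j^2 + 6*j + 8) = (j - 4)*(j + 2)*(j + 4)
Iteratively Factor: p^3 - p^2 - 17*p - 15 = (p + 3)*(p^2 - 4*p - 5) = (p + 1)*(p + 3)*(p - 5)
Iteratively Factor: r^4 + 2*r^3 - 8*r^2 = (r)*(r^3 + 2*r^2 - 8*r) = r*(r + 4)*(r^2 - 2*r) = r^2*(r + 4)*(r - 2)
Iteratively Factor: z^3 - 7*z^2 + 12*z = (z)*(z^2 - 7*z + 12) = z*(z - 4)*(z - 3)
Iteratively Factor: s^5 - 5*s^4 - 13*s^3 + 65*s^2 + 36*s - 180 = (s + 2)*(s^4 - 7*s^3 + s^2 + 63*s - 90) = (s + 2)*(s + 3)*(s^3 - 10*s^2 + 31*s - 30) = (s - 5)*(s + 2)*(s + 3)*(s^2 - 5*s + 6) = (s - 5)*(s - 2)*(s + 2)*(s + 3)*(s - 3)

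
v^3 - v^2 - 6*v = v*(v - 3)*(v + 2)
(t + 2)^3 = t^3 + 6*t^2 + 12*t + 8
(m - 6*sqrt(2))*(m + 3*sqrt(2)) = m^2 - 3*sqrt(2)*m - 36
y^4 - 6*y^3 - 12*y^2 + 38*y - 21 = (y - 7)*(y - 1)^2*(y + 3)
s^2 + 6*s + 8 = (s + 2)*(s + 4)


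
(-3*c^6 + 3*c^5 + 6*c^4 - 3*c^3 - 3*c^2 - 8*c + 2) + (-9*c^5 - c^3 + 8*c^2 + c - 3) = -3*c^6 - 6*c^5 + 6*c^4 - 4*c^3 + 5*c^2 - 7*c - 1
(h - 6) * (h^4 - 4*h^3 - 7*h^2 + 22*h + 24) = h^5 - 10*h^4 + 17*h^3 + 64*h^2 - 108*h - 144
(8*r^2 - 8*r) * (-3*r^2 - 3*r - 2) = -24*r^4 + 8*r^2 + 16*r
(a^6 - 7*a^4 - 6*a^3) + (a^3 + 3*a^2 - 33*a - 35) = a^6 - 7*a^4 - 5*a^3 + 3*a^2 - 33*a - 35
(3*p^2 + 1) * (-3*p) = -9*p^3 - 3*p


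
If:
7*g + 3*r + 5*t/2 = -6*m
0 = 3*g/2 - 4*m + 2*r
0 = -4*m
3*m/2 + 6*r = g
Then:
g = 0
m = 0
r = 0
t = 0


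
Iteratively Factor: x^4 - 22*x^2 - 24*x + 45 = (x - 5)*(x^3 + 5*x^2 + 3*x - 9) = (x - 5)*(x - 1)*(x^2 + 6*x + 9) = (x - 5)*(x - 1)*(x + 3)*(x + 3)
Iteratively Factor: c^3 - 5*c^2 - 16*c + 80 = (c - 5)*(c^2 - 16) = (c - 5)*(c - 4)*(c + 4)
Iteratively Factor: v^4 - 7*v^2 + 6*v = (v - 1)*(v^3 + v^2 - 6*v) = (v - 2)*(v - 1)*(v^2 + 3*v) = v*(v - 2)*(v - 1)*(v + 3)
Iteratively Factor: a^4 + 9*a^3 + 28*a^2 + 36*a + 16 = (a + 1)*(a^3 + 8*a^2 + 20*a + 16) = (a + 1)*(a + 4)*(a^2 + 4*a + 4) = (a + 1)*(a + 2)*(a + 4)*(a + 2)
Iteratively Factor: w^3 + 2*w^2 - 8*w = (w + 4)*(w^2 - 2*w) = (w - 2)*(w + 4)*(w)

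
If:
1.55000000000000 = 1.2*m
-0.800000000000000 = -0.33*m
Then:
No Solution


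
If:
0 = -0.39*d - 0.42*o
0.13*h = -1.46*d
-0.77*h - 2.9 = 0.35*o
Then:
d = 0.32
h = -3.63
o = -0.30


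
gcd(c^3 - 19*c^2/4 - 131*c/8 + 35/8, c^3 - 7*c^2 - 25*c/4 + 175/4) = c^2 - 9*c/2 - 35/2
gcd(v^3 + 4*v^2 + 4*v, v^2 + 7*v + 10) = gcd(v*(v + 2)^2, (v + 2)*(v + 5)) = v + 2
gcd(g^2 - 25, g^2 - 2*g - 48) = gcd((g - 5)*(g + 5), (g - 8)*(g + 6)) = 1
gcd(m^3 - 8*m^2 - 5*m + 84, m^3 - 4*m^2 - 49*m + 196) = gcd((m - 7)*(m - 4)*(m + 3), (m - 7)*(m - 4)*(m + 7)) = m^2 - 11*m + 28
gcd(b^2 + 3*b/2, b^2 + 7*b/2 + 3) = b + 3/2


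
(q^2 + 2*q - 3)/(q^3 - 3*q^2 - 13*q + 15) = 1/(q - 5)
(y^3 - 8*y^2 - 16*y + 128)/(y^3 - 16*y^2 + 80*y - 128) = (y + 4)/(y - 4)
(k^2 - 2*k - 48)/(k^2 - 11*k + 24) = (k + 6)/(k - 3)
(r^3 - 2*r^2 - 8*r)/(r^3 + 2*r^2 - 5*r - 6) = r*(r^2 - 2*r - 8)/(r^3 + 2*r^2 - 5*r - 6)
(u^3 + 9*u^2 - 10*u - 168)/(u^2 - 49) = (u^2 + 2*u - 24)/(u - 7)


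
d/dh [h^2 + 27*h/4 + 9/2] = 2*h + 27/4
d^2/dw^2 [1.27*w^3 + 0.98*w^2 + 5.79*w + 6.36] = 7.62*w + 1.96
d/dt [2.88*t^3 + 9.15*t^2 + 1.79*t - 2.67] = 8.64*t^2 + 18.3*t + 1.79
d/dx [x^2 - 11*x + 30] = 2*x - 11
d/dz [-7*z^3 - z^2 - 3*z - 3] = -21*z^2 - 2*z - 3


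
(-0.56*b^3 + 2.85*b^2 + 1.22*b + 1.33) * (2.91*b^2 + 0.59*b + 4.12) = -1.6296*b^5 + 7.9631*b^4 + 2.9245*b^3 + 16.3321*b^2 + 5.8111*b + 5.4796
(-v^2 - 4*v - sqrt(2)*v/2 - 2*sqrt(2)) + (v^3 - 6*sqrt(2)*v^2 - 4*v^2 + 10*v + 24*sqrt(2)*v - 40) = v^3 - 6*sqrt(2)*v^2 - 5*v^2 + 6*v + 47*sqrt(2)*v/2 - 40 - 2*sqrt(2)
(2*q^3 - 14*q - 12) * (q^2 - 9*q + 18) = 2*q^5 - 18*q^4 + 22*q^3 + 114*q^2 - 144*q - 216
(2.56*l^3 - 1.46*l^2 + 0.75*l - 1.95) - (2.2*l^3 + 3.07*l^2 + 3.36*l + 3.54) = 0.36*l^3 - 4.53*l^2 - 2.61*l - 5.49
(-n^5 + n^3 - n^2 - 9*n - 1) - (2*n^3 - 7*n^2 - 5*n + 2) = -n^5 - n^3 + 6*n^2 - 4*n - 3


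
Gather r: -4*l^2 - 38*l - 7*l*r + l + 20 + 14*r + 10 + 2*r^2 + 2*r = -4*l^2 - 37*l + 2*r^2 + r*(16 - 7*l) + 30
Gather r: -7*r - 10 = -7*r - 10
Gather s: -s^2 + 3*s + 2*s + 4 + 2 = -s^2 + 5*s + 6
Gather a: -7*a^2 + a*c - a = -7*a^2 + a*(c - 1)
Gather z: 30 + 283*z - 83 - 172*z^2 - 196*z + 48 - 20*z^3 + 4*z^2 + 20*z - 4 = -20*z^3 - 168*z^2 + 107*z - 9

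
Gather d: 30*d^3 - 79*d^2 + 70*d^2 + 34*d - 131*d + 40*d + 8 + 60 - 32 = 30*d^3 - 9*d^2 - 57*d + 36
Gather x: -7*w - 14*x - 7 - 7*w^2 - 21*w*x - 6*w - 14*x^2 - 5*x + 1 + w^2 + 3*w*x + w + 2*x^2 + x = -6*w^2 - 12*w - 12*x^2 + x*(-18*w - 18) - 6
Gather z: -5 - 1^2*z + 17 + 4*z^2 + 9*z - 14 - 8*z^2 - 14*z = -4*z^2 - 6*z - 2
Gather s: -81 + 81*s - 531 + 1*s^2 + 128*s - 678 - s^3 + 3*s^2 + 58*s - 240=-s^3 + 4*s^2 + 267*s - 1530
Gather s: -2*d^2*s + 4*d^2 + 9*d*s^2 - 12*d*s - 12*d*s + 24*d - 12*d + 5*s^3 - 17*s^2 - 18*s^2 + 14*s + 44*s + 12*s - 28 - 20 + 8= 4*d^2 + 12*d + 5*s^3 + s^2*(9*d - 35) + s*(-2*d^2 - 24*d + 70) - 40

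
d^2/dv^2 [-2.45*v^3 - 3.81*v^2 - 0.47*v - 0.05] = -14.7*v - 7.62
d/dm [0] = 0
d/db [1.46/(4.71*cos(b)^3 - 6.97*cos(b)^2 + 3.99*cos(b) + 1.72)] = (20.6298*cos(b)^2 - 20.3524*cos(b) + 5.8254)*sin(b)/(4.71*cos(b)^3 - 6.97*cos(b)^2 + 3.99*cos(b) + 1.72)^2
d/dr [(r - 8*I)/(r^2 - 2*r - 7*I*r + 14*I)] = (-r^2 + 16*I*r + 56 - 2*I)/(r^4 + r^3*(-4 - 14*I) + r^2*(-45 + 56*I) + r*(196 - 56*I) - 196)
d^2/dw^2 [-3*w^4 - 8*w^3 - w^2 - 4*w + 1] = -36*w^2 - 48*w - 2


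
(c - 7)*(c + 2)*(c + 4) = c^3 - c^2 - 34*c - 56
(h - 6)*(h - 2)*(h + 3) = h^3 - 5*h^2 - 12*h + 36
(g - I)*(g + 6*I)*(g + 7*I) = g^3 + 12*I*g^2 - 29*g + 42*I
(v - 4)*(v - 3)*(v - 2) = v^3 - 9*v^2 + 26*v - 24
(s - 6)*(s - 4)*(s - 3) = s^3 - 13*s^2 + 54*s - 72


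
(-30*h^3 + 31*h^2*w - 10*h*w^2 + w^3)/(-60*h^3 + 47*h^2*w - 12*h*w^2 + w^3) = (-2*h + w)/(-4*h + w)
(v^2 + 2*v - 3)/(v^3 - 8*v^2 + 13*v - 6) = (v + 3)/(v^2 - 7*v + 6)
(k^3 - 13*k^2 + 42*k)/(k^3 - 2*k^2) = (k^2 - 13*k + 42)/(k*(k - 2))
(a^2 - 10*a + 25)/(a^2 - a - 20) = (a - 5)/(a + 4)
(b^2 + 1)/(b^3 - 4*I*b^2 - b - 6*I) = (b - I)/(b^2 - 5*I*b - 6)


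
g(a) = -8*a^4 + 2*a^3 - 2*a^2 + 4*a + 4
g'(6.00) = -6716.00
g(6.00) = -9980.00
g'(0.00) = 4.00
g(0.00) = 4.00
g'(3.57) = -1389.79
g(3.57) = -1215.67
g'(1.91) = -204.72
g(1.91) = -88.19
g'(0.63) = -4.14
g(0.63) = 4.97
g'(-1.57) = 148.91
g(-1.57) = -63.56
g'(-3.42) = 1367.91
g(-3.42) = -1207.52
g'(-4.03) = 2211.99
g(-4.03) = -2285.64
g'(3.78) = -1653.71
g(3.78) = -1534.70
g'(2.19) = -312.09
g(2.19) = -159.85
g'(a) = -32*a^3 + 6*a^2 - 4*a + 4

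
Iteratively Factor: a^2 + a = (a)*(a + 1)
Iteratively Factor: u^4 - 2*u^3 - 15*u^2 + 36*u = (u)*(u^3 - 2*u^2 - 15*u + 36) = u*(u + 4)*(u^2 - 6*u + 9) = u*(u - 3)*(u + 4)*(u - 3)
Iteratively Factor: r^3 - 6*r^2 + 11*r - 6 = (r - 3)*(r^2 - 3*r + 2) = (r - 3)*(r - 2)*(r - 1)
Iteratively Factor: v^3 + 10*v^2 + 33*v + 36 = (v + 4)*(v^2 + 6*v + 9) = (v + 3)*(v + 4)*(v + 3)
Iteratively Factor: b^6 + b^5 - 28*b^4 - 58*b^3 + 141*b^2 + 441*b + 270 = (b + 3)*(b^5 - 2*b^4 - 22*b^3 + 8*b^2 + 117*b + 90) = (b + 3)^2*(b^4 - 5*b^3 - 7*b^2 + 29*b + 30) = (b - 5)*(b + 3)^2*(b^3 - 7*b - 6) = (b - 5)*(b + 2)*(b + 3)^2*(b^2 - 2*b - 3) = (b - 5)*(b - 3)*(b + 2)*(b + 3)^2*(b + 1)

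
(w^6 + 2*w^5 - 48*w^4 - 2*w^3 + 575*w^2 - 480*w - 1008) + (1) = w^6 + 2*w^5 - 48*w^4 - 2*w^3 + 575*w^2 - 480*w - 1007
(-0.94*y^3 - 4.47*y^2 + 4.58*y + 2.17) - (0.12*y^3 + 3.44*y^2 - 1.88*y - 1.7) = -1.06*y^3 - 7.91*y^2 + 6.46*y + 3.87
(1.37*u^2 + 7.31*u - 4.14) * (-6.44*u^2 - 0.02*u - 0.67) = -8.8228*u^4 - 47.1038*u^3 + 25.5975*u^2 - 4.8149*u + 2.7738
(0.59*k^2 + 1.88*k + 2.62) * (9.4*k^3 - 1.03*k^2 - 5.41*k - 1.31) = 5.546*k^5 + 17.0643*k^4 + 19.4997*k^3 - 13.6423*k^2 - 16.637*k - 3.4322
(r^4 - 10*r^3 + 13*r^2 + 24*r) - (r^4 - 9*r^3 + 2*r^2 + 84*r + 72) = -r^3 + 11*r^2 - 60*r - 72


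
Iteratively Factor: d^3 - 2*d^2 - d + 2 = (d - 2)*(d^2 - 1) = (d - 2)*(d + 1)*(d - 1)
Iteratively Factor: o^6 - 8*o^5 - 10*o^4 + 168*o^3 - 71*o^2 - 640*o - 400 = (o + 1)*(o^5 - 9*o^4 - o^3 + 169*o^2 - 240*o - 400) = (o - 5)*(o + 1)*(o^4 - 4*o^3 - 21*o^2 + 64*o + 80) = (o - 5)*(o - 4)*(o + 1)*(o^3 - 21*o - 20) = (o - 5)*(o - 4)*(o + 1)^2*(o^2 - o - 20) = (o - 5)^2*(o - 4)*(o + 1)^2*(o + 4)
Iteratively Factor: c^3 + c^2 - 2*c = (c)*(c^2 + c - 2) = c*(c + 2)*(c - 1)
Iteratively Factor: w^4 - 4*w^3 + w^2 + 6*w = (w)*(w^3 - 4*w^2 + w + 6) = w*(w - 2)*(w^2 - 2*w - 3) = w*(w - 2)*(w + 1)*(w - 3)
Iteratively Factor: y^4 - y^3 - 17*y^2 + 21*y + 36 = (y + 4)*(y^3 - 5*y^2 + 3*y + 9) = (y - 3)*(y + 4)*(y^2 - 2*y - 3) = (y - 3)^2*(y + 4)*(y + 1)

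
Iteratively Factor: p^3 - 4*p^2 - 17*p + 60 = (p - 5)*(p^2 + p - 12) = (p - 5)*(p - 3)*(p + 4)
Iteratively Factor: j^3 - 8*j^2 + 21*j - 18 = (j - 2)*(j^2 - 6*j + 9) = (j - 3)*(j - 2)*(j - 3)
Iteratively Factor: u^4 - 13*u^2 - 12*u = (u + 3)*(u^3 - 3*u^2 - 4*u) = u*(u + 3)*(u^2 - 3*u - 4) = u*(u - 4)*(u + 3)*(u + 1)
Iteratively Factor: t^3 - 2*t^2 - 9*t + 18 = (t - 3)*(t^2 + t - 6) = (t - 3)*(t - 2)*(t + 3)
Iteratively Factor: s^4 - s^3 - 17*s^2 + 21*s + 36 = (s - 3)*(s^3 + 2*s^2 - 11*s - 12) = (s - 3)^2*(s^2 + 5*s + 4) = (s - 3)^2*(s + 4)*(s + 1)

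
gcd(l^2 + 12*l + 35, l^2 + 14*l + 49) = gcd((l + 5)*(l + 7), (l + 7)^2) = l + 7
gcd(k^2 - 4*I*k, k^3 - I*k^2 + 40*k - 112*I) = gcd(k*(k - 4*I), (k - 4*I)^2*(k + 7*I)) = k - 4*I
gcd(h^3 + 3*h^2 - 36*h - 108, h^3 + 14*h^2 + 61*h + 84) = h + 3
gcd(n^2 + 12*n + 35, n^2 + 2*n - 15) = n + 5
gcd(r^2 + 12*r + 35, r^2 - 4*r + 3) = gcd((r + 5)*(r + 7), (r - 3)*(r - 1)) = 1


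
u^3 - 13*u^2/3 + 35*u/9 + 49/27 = (u - 7/3)^2*(u + 1/3)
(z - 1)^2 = z^2 - 2*z + 1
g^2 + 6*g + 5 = (g + 1)*(g + 5)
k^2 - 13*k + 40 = (k - 8)*(k - 5)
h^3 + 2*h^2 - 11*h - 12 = (h - 3)*(h + 1)*(h + 4)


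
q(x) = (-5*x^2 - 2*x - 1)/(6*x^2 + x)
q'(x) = (-12*x - 1)*(-5*x^2 - 2*x - 1)/(6*x^2 + x)^2 + (-10*x - 2)/(6*x^2 + x) = (7*x^2 + 12*x + 1)/(x^2*(36*x^2 + 12*x + 1))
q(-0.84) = -0.84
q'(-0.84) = -0.36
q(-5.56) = -0.80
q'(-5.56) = 0.00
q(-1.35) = -0.77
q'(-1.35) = -0.03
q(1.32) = -1.05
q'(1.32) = 0.21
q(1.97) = -0.96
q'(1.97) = 0.08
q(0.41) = -1.88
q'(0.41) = 3.53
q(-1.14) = -0.78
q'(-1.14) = -0.08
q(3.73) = -0.89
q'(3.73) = 0.02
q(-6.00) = -0.80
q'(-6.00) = 0.00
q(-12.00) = -0.82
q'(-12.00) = 0.00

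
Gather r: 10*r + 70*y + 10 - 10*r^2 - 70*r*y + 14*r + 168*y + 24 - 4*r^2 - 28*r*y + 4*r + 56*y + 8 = -14*r^2 + r*(28 - 98*y) + 294*y + 42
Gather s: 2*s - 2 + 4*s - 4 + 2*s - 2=8*s - 8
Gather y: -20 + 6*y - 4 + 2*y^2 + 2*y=2*y^2 + 8*y - 24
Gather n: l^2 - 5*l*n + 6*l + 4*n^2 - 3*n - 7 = l^2 + 6*l + 4*n^2 + n*(-5*l - 3) - 7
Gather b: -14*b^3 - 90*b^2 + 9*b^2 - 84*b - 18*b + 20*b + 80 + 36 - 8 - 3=-14*b^3 - 81*b^2 - 82*b + 105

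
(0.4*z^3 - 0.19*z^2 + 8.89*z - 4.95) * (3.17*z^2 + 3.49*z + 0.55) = 1.268*z^5 + 0.7937*z^4 + 27.7382*z^3 + 15.2301*z^2 - 12.386*z - 2.7225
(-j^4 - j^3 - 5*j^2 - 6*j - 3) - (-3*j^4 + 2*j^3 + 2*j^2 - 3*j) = 2*j^4 - 3*j^3 - 7*j^2 - 3*j - 3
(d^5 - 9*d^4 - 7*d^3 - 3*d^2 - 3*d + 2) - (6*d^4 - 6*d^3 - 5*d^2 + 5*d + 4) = d^5 - 15*d^4 - d^3 + 2*d^2 - 8*d - 2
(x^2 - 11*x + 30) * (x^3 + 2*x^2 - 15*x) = x^5 - 9*x^4 - 7*x^3 + 225*x^2 - 450*x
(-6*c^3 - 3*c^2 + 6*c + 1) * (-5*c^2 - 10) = 30*c^5 + 15*c^4 + 30*c^3 + 25*c^2 - 60*c - 10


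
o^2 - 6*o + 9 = (o - 3)^2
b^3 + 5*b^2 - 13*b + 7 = (b - 1)^2*(b + 7)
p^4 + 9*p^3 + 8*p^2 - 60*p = p*(p - 2)*(p + 5)*(p + 6)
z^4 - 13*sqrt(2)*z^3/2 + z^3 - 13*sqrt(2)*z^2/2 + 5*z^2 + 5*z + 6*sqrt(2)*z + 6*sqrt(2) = (z + 1)*(z - 6*sqrt(2))*(z - sqrt(2))*(z + sqrt(2)/2)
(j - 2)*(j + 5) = j^2 + 3*j - 10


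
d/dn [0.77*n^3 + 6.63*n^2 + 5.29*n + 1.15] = 2.31*n^2 + 13.26*n + 5.29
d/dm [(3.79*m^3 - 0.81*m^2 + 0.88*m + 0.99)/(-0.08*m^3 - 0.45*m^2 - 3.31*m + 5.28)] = (-1.11022302462516e-16*m^5 - 1.7703*m^4 - 24.949*m^3 + 63.3483*m^2 - 7.6626*m + 7.9233)/(0.0064*m^6 + 0.072*m^5 + 0.7321*m^4 + 2.1342*m^3 + 6.2041*m^2 - 34.9536*m + 27.8784)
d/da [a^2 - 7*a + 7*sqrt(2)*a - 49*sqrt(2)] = 2*a - 7 + 7*sqrt(2)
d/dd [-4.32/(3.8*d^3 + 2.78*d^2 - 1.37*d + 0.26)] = (49.248*d^2 + 24.0192*d - 5.9184)/(3.8*d^3 + 2.78*d^2 - 1.37*d + 0.26)^2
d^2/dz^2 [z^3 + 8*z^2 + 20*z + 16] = 6*z + 16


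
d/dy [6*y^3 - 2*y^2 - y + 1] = 18*y^2 - 4*y - 1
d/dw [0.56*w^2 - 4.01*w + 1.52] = 1.12*w - 4.01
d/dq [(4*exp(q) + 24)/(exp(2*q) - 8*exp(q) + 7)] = 4*(-2*(exp(q) - 4)*(exp(q) + 6) + exp(2*q) - 8*exp(q) + 7)*exp(q)/(exp(2*q) - 8*exp(q) + 7)^2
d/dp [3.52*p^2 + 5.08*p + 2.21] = 7.04*p + 5.08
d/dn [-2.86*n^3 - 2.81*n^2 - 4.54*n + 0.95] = -8.58*n^2 - 5.62*n - 4.54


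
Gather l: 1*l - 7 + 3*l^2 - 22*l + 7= 3*l^2 - 21*l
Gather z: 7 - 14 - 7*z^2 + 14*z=-7*z^2 + 14*z - 7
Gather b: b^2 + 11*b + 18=b^2 + 11*b + 18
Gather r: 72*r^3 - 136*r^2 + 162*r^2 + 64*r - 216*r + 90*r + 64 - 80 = 72*r^3 + 26*r^2 - 62*r - 16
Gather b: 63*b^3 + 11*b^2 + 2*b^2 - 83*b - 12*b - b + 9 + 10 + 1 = 63*b^3 + 13*b^2 - 96*b + 20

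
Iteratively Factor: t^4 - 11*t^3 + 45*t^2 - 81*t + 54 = (t - 3)*(t^3 - 8*t^2 + 21*t - 18) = (t - 3)^2*(t^2 - 5*t + 6) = (t - 3)^2*(t - 2)*(t - 3)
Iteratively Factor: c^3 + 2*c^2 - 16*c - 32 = (c + 2)*(c^2 - 16) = (c + 2)*(c + 4)*(c - 4)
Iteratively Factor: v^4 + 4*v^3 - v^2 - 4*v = (v - 1)*(v^3 + 5*v^2 + 4*v) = (v - 1)*(v + 4)*(v^2 + v) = v*(v - 1)*(v + 4)*(v + 1)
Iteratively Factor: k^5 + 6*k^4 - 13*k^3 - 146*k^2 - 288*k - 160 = (k + 4)*(k^4 + 2*k^3 - 21*k^2 - 62*k - 40) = (k + 1)*(k + 4)*(k^3 + k^2 - 22*k - 40) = (k + 1)*(k + 4)^2*(k^2 - 3*k - 10) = (k + 1)*(k + 2)*(k + 4)^2*(k - 5)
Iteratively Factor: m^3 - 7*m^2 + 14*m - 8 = (m - 1)*(m^2 - 6*m + 8) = (m - 4)*(m - 1)*(m - 2)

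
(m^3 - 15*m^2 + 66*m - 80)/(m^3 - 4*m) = (m^2 - 13*m + 40)/(m*(m + 2))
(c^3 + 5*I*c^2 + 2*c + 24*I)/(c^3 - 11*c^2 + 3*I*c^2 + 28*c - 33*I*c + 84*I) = (c^2 + 2*I*c + 8)/(c^2 - 11*c + 28)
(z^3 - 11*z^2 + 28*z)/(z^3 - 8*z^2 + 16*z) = (z - 7)/(z - 4)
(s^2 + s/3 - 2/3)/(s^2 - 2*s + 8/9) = 3*(s + 1)/(3*s - 4)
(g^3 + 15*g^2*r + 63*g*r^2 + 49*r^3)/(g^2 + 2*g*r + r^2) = (g^2 + 14*g*r + 49*r^2)/(g + r)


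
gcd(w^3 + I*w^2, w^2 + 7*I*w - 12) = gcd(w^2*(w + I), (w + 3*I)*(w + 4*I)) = 1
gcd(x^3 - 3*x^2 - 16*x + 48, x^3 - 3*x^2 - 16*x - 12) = 1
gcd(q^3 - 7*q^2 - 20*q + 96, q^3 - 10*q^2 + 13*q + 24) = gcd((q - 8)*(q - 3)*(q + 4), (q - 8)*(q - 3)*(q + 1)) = q^2 - 11*q + 24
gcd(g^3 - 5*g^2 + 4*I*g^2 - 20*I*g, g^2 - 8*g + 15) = g - 5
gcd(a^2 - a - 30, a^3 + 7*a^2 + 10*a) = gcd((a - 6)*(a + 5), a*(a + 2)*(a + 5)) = a + 5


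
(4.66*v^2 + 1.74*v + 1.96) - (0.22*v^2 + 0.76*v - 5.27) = 4.44*v^2 + 0.98*v + 7.23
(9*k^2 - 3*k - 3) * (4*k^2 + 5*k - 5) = 36*k^4 + 33*k^3 - 72*k^2 + 15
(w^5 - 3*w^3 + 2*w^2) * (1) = w^5 - 3*w^3 + 2*w^2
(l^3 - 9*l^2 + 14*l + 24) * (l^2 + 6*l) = l^5 - 3*l^4 - 40*l^3 + 108*l^2 + 144*l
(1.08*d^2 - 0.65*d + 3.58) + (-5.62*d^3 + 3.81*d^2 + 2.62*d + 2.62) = -5.62*d^3 + 4.89*d^2 + 1.97*d + 6.2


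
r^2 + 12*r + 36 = (r + 6)^2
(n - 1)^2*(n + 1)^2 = n^4 - 2*n^2 + 1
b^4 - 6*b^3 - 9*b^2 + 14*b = b*(b - 7)*(b - 1)*(b + 2)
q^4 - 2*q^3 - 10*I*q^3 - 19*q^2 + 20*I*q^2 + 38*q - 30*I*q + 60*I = (q - 2)*(q - 6*I)*(q - 5*I)*(q + I)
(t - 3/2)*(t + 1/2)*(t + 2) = t^3 + t^2 - 11*t/4 - 3/2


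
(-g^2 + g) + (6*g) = -g^2 + 7*g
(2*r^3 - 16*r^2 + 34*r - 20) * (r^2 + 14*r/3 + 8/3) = 2*r^5 - 20*r^4/3 - 106*r^3/3 + 96*r^2 - 8*r/3 - 160/3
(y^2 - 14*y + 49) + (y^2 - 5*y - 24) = 2*y^2 - 19*y + 25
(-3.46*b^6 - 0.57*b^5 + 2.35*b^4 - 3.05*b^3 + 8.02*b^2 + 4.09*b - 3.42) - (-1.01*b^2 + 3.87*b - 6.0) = -3.46*b^6 - 0.57*b^5 + 2.35*b^4 - 3.05*b^3 + 9.03*b^2 + 0.22*b + 2.58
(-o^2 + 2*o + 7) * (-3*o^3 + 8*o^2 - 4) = 3*o^5 - 14*o^4 - 5*o^3 + 60*o^2 - 8*o - 28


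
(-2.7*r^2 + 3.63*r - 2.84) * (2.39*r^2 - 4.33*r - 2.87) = -6.453*r^4 + 20.3667*r^3 - 14.7565*r^2 + 1.8791*r + 8.1508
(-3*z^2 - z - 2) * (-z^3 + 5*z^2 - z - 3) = 3*z^5 - 14*z^4 + 5*z + 6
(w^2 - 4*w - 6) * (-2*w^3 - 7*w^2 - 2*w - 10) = -2*w^5 + w^4 + 38*w^3 + 40*w^2 + 52*w + 60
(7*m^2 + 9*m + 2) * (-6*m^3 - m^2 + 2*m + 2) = -42*m^5 - 61*m^4 - 7*m^3 + 30*m^2 + 22*m + 4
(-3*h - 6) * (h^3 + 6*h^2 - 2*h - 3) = -3*h^4 - 24*h^3 - 30*h^2 + 21*h + 18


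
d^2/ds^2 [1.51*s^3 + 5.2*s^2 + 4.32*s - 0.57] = 9.06*s + 10.4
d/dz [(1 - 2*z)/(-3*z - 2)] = 7/(3*z + 2)^2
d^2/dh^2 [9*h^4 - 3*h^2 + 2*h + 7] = 108*h^2 - 6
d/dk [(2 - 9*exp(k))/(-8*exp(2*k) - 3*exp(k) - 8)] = (-(9*exp(k) - 2)*(16*exp(k) + 3) + 72*exp(2*k) + 27*exp(k) + 72)*exp(k)/(8*exp(2*k) + 3*exp(k) + 8)^2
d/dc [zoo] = 0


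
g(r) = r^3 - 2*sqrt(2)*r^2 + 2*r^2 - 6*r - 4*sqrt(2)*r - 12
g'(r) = 3*r^2 - 4*sqrt(2)*r + 4*r - 6 - 4*sqrt(2)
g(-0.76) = -4.06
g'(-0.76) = -8.66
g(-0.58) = -5.71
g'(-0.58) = -9.69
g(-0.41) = -7.43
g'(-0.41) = -10.47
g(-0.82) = -3.55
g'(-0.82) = -8.28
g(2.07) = -30.81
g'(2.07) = -2.23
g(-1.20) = -0.93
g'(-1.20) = -5.35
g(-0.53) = -6.20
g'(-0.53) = -9.94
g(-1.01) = -2.10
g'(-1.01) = -6.92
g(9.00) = 544.99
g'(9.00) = 216.43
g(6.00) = 104.24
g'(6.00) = 86.40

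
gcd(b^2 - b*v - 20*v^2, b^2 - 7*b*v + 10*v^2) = -b + 5*v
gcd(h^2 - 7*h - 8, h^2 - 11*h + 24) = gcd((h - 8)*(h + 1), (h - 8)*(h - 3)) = h - 8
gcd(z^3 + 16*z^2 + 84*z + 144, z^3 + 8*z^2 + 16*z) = z + 4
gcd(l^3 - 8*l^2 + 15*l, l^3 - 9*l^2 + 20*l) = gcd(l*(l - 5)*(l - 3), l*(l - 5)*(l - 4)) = l^2 - 5*l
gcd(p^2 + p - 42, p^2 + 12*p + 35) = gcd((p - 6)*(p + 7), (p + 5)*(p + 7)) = p + 7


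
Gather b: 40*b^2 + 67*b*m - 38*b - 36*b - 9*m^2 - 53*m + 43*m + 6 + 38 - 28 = 40*b^2 + b*(67*m - 74) - 9*m^2 - 10*m + 16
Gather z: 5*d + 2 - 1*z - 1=5*d - z + 1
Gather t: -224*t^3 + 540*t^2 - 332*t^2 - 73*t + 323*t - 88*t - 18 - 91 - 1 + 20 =-224*t^3 + 208*t^2 + 162*t - 90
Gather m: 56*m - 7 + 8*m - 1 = 64*m - 8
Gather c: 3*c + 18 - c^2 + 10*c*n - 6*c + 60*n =-c^2 + c*(10*n - 3) + 60*n + 18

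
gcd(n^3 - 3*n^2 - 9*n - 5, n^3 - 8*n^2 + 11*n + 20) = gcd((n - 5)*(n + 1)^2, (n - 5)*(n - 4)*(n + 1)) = n^2 - 4*n - 5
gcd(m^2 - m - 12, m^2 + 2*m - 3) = m + 3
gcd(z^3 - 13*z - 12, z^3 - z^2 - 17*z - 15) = z^2 + 4*z + 3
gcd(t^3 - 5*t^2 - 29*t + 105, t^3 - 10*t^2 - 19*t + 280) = t^2 - 2*t - 35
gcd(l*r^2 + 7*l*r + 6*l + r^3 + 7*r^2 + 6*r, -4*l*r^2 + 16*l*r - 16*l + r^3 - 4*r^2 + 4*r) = 1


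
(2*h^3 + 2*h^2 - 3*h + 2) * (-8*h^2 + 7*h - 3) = -16*h^5 - 2*h^4 + 32*h^3 - 43*h^2 + 23*h - 6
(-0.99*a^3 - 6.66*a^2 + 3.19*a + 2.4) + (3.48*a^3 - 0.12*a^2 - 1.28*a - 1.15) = 2.49*a^3 - 6.78*a^2 + 1.91*a + 1.25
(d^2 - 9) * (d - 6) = d^3 - 6*d^2 - 9*d + 54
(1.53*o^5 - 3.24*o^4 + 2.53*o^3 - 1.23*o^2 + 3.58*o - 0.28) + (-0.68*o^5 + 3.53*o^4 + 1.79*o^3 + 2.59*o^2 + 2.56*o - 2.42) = 0.85*o^5 + 0.29*o^4 + 4.32*o^3 + 1.36*o^2 + 6.14*o - 2.7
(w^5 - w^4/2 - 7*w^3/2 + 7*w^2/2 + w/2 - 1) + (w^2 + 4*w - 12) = w^5 - w^4/2 - 7*w^3/2 + 9*w^2/2 + 9*w/2 - 13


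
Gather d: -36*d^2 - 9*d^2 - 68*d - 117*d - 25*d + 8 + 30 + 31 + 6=-45*d^2 - 210*d + 75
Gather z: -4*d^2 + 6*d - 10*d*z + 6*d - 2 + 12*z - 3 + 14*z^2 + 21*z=-4*d^2 + 12*d + 14*z^2 + z*(33 - 10*d) - 5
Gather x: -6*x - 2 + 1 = -6*x - 1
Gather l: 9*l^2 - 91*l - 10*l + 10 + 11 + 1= 9*l^2 - 101*l + 22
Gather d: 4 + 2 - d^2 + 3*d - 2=-d^2 + 3*d + 4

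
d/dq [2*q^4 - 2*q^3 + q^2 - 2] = 2*q*(4*q^2 - 3*q + 1)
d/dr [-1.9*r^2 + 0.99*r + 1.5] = 0.99 - 3.8*r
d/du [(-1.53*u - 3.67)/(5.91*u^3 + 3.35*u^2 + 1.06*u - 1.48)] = (18.0846*u^3 + 70.1946*u^2 + 24.589*u + 6.1546)/(34.9281*u^6 + 39.597*u^5 + 23.7517*u^4 - 10.3916*u^3 - 8.7924*u^2 - 3.1376*u + 2.1904)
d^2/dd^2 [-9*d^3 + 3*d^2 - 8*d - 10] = 6 - 54*d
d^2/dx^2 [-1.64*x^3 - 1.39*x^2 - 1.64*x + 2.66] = -9.84*x - 2.78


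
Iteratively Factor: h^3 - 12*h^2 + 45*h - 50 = (h - 5)*(h^2 - 7*h + 10) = (h - 5)^2*(h - 2)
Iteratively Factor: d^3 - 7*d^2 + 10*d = (d - 5)*(d^2 - 2*d) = (d - 5)*(d - 2)*(d)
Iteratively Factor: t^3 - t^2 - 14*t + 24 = (t - 2)*(t^2 + t - 12) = (t - 3)*(t - 2)*(t + 4)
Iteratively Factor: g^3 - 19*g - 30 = (g + 3)*(g^2 - 3*g - 10) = (g - 5)*(g + 3)*(g + 2)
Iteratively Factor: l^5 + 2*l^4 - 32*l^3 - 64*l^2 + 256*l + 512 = (l - 4)*(l^4 + 6*l^3 - 8*l^2 - 96*l - 128) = (l - 4)*(l + 4)*(l^3 + 2*l^2 - 16*l - 32) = (l - 4)^2*(l + 4)*(l^2 + 6*l + 8) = (l - 4)^2*(l + 2)*(l + 4)*(l + 4)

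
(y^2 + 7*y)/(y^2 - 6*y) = (y + 7)/(y - 6)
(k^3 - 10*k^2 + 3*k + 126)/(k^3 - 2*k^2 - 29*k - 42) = (k - 6)/(k + 2)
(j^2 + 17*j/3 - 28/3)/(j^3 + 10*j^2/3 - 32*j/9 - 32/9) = 3*(j + 7)/(3*j^2 + 14*j + 8)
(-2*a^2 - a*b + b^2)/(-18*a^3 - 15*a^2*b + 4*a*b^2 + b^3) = (2*a - b)/(18*a^2 - 3*a*b - b^2)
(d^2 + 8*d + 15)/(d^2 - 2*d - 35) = (d + 3)/(d - 7)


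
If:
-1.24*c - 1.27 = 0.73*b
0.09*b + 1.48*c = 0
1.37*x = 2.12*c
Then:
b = -1.94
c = 0.12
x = 0.18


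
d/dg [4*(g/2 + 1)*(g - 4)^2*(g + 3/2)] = 8*g^3 - 27*g^2 - 36*g + 64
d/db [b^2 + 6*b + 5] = 2*b + 6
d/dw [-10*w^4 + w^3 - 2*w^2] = w*(-40*w^2 + 3*w - 4)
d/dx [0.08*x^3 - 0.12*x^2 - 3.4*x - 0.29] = 0.24*x^2 - 0.24*x - 3.4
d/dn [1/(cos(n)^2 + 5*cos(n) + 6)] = (2*cos(n) + 5)*sin(n)/(cos(n)^2 + 5*cos(n) + 6)^2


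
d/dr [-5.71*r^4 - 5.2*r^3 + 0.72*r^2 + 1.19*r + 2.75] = -22.84*r^3 - 15.6*r^2 + 1.44*r + 1.19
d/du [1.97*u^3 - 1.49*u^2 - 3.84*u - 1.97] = 5.91*u^2 - 2.98*u - 3.84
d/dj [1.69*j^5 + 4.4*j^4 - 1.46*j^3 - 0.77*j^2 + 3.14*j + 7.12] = 8.45*j^4 + 17.6*j^3 - 4.38*j^2 - 1.54*j + 3.14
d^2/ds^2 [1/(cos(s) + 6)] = (sin(s)^2 + 6*cos(s) + 1)/(cos(s) + 6)^3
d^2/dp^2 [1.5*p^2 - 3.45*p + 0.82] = 3.00000000000000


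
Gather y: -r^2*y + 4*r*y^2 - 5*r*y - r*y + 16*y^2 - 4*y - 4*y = y^2*(4*r + 16) + y*(-r^2 - 6*r - 8)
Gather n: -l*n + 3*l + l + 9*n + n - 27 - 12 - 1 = 4*l + n*(10 - l) - 40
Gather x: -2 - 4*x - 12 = -4*x - 14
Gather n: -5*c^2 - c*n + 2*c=-5*c^2 - c*n + 2*c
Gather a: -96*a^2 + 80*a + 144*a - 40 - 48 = -96*a^2 + 224*a - 88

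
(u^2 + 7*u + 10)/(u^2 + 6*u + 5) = (u + 2)/(u + 1)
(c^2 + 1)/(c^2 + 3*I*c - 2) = (c - I)/(c + 2*I)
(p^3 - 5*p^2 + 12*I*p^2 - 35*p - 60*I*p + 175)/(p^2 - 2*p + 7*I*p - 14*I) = (p^2 + 5*p*(-1 + I) - 25*I)/(p - 2)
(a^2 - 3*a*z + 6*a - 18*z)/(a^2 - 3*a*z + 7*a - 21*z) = (a + 6)/(a + 7)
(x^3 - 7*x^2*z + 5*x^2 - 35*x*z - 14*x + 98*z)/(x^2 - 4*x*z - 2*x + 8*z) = (x^2 - 7*x*z + 7*x - 49*z)/(x - 4*z)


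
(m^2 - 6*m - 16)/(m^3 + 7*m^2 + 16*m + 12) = (m - 8)/(m^2 + 5*m + 6)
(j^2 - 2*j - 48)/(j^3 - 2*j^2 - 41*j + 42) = (j - 8)/(j^2 - 8*j + 7)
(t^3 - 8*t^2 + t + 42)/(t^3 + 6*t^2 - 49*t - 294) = (t^2 - t - 6)/(t^2 + 13*t + 42)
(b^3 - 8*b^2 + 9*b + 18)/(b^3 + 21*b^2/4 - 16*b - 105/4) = 4*(b^2 - 5*b - 6)/(4*b^2 + 33*b + 35)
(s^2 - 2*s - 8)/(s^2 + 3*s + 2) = (s - 4)/(s + 1)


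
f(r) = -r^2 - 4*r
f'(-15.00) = 26.00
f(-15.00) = -165.00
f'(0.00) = -4.00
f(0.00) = 0.00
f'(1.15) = -6.30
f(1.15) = -5.92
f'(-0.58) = -2.84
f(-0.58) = 1.98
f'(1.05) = -6.10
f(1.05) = -5.30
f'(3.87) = -11.74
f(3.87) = -30.46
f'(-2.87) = 1.74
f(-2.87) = 3.24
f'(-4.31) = 4.62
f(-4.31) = -1.34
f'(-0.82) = -2.36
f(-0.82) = 2.61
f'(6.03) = -16.06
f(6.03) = -60.48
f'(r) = -2*r - 4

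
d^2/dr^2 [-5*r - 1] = 0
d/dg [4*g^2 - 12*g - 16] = 8*g - 12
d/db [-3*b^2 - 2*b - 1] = -6*b - 2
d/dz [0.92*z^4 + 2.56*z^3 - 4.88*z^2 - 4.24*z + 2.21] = 3.68*z^3 + 7.68*z^2 - 9.76*z - 4.24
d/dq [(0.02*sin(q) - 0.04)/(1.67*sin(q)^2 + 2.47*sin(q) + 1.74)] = (-0.0334*sin(q)^2 + 0.1336*sin(q) + 0.1336)*cos(q)/(2.7889*sin(q)^4 + 8.2498*sin(q)^3 + 11.9125*sin(q)^2 + 8.5956*sin(q) + 3.0276)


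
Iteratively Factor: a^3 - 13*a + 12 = (a - 1)*(a^2 + a - 12) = (a - 3)*(a - 1)*(a + 4)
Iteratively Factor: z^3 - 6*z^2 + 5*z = (z - 5)*(z^2 - z) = (z - 5)*(z - 1)*(z)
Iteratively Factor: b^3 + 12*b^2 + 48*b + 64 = (b + 4)*(b^2 + 8*b + 16) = (b + 4)^2*(b + 4)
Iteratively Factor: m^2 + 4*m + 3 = (m + 3)*(m + 1)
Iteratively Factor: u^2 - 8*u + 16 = (u - 4)*(u - 4)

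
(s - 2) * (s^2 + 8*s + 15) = s^3 + 6*s^2 - s - 30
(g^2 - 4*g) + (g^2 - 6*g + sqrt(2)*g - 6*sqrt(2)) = 2*g^2 - 10*g + sqrt(2)*g - 6*sqrt(2)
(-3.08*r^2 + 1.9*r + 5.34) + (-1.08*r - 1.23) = -3.08*r^2 + 0.82*r + 4.11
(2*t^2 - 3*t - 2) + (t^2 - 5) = 3*t^2 - 3*t - 7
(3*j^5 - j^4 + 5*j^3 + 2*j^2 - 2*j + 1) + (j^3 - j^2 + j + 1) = 3*j^5 - j^4 + 6*j^3 + j^2 - j + 2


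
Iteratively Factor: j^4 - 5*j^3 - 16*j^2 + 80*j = (j)*(j^3 - 5*j^2 - 16*j + 80) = j*(j - 5)*(j^2 - 16) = j*(j - 5)*(j + 4)*(j - 4)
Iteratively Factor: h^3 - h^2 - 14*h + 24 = (h - 2)*(h^2 + h - 12) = (h - 2)*(h + 4)*(h - 3)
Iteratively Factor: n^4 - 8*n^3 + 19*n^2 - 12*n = (n - 4)*(n^3 - 4*n^2 + 3*n) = (n - 4)*(n - 1)*(n^2 - 3*n) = n*(n - 4)*(n - 1)*(n - 3)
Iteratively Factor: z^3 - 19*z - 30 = (z + 2)*(z^2 - 2*z - 15) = (z + 2)*(z + 3)*(z - 5)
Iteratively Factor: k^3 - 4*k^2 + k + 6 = (k + 1)*(k^2 - 5*k + 6) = (k - 3)*(k + 1)*(k - 2)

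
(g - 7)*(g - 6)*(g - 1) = g^3 - 14*g^2 + 55*g - 42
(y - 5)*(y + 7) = y^2 + 2*y - 35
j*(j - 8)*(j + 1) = j^3 - 7*j^2 - 8*j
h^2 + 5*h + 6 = (h + 2)*(h + 3)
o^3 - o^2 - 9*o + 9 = (o - 3)*(o - 1)*(o + 3)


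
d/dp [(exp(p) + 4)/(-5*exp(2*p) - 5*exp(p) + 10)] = ((exp(p) + 4)*(2*exp(p) + 1) - exp(2*p) - exp(p) + 2)*exp(p)/(5*(exp(2*p) + exp(p) - 2)^2)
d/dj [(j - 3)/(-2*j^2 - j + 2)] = (-2*j^2 - j + (j - 3)*(4*j + 1) + 2)/(2*j^2 + j - 2)^2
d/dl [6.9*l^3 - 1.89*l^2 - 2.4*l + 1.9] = 20.7*l^2 - 3.78*l - 2.4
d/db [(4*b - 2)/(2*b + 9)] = 40/(2*b + 9)^2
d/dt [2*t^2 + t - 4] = 4*t + 1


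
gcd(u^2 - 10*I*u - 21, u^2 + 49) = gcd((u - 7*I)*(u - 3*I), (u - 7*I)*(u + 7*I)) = u - 7*I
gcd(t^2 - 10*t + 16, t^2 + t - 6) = t - 2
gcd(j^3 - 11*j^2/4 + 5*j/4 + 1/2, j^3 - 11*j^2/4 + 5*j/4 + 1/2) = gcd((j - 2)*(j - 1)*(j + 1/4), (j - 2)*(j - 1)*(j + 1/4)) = j^3 - 11*j^2/4 + 5*j/4 + 1/2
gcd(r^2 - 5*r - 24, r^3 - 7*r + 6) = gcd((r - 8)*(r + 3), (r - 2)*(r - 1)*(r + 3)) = r + 3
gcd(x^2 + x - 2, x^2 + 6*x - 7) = x - 1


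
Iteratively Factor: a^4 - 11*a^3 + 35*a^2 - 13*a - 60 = (a - 4)*(a^3 - 7*a^2 + 7*a + 15) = (a - 4)*(a - 3)*(a^2 - 4*a - 5) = (a - 4)*(a - 3)*(a + 1)*(a - 5)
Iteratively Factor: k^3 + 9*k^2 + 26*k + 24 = (k + 4)*(k^2 + 5*k + 6) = (k + 3)*(k + 4)*(k + 2)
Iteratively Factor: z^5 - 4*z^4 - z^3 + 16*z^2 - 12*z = (z)*(z^4 - 4*z^3 - z^2 + 16*z - 12) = z*(z - 3)*(z^3 - z^2 - 4*z + 4) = z*(z - 3)*(z - 1)*(z^2 - 4) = z*(z - 3)*(z - 1)*(z + 2)*(z - 2)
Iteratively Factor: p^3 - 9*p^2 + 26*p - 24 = (p - 4)*(p^2 - 5*p + 6) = (p - 4)*(p - 2)*(p - 3)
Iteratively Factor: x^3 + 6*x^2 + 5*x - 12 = (x + 4)*(x^2 + 2*x - 3) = (x - 1)*(x + 4)*(x + 3)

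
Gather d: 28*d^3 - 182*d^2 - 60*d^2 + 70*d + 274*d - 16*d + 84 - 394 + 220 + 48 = 28*d^3 - 242*d^2 + 328*d - 42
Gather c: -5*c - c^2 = -c^2 - 5*c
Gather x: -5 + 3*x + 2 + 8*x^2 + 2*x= 8*x^2 + 5*x - 3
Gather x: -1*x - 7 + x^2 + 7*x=x^2 + 6*x - 7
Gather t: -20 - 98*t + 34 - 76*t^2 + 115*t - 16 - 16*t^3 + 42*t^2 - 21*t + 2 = -16*t^3 - 34*t^2 - 4*t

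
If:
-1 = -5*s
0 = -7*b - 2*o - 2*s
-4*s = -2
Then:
No Solution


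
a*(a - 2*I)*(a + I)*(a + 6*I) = a^4 + 5*I*a^3 + 8*a^2 + 12*I*a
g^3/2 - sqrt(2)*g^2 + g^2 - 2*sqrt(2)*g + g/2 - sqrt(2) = (g/2 + 1/2)*(g + 1)*(g - 2*sqrt(2))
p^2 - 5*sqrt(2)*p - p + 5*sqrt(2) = (p - 1)*(p - 5*sqrt(2))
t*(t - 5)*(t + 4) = t^3 - t^2 - 20*t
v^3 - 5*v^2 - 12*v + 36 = (v - 6)*(v - 2)*(v + 3)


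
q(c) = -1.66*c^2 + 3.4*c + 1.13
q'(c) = 3.4 - 3.32*c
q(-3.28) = -27.88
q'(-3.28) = 14.29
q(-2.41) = -16.71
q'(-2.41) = 11.40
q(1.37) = 2.67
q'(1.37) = -1.15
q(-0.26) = 0.13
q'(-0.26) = 4.26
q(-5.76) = -73.53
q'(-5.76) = 22.52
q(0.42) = 2.27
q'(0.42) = 2.01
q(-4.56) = -48.89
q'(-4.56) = 18.54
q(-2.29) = -15.36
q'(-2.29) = 11.00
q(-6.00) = -79.03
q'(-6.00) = 23.32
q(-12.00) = -278.71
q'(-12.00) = 43.24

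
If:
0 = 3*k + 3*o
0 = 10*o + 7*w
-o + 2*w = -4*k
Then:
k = 0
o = 0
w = 0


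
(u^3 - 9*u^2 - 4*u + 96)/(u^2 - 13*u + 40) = (u^2 - u - 12)/(u - 5)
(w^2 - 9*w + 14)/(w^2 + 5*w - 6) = (w^2 - 9*w + 14)/(w^2 + 5*w - 6)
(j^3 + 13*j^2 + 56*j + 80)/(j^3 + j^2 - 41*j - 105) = (j^2 + 8*j + 16)/(j^2 - 4*j - 21)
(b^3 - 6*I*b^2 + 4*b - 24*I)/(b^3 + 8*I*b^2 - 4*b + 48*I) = (b^2 - 4*I*b + 12)/(b^2 + 10*I*b - 24)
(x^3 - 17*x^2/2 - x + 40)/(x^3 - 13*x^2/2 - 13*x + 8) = (2*x - 5)/(2*x - 1)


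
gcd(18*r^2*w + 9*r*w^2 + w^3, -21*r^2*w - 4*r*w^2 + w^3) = 3*r*w + w^2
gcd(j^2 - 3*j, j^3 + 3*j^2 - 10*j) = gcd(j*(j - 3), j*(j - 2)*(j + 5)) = j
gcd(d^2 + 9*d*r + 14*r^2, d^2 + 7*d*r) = d + 7*r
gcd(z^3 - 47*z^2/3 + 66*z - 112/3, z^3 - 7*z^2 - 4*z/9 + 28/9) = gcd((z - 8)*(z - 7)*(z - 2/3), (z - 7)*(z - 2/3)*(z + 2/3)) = z^2 - 23*z/3 + 14/3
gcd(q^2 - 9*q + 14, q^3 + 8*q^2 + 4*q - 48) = q - 2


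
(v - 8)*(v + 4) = v^2 - 4*v - 32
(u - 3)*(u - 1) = u^2 - 4*u + 3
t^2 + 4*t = t*(t + 4)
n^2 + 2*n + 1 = (n + 1)^2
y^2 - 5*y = y*(y - 5)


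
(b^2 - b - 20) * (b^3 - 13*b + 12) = b^5 - b^4 - 33*b^3 + 25*b^2 + 248*b - 240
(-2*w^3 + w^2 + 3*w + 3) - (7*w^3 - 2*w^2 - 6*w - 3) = -9*w^3 + 3*w^2 + 9*w + 6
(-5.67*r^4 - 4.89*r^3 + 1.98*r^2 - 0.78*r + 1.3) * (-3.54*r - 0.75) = 20.0718*r^5 + 21.5631*r^4 - 3.3417*r^3 + 1.2762*r^2 - 4.017*r - 0.975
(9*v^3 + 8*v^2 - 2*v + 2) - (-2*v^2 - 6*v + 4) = 9*v^3 + 10*v^2 + 4*v - 2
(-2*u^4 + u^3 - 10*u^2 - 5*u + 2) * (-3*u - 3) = 6*u^5 + 3*u^4 + 27*u^3 + 45*u^2 + 9*u - 6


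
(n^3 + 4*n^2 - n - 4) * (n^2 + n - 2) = n^5 + 5*n^4 + n^3 - 13*n^2 - 2*n + 8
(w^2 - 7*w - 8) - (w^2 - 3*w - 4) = -4*w - 4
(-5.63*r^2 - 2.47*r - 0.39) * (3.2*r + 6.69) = -18.016*r^3 - 45.5687*r^2 - 17.7723*r - 2.6091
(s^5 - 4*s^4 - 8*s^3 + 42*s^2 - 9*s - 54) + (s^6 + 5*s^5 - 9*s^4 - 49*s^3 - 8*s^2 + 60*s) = s^6 + 6*s^5 - 13*s^4 - 57*s^3 + 34*s^2 + 51*s - 54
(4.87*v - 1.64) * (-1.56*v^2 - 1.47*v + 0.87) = -7.5972*v^3 - 4.6005*v^2 + 6.6477*v - 1.4268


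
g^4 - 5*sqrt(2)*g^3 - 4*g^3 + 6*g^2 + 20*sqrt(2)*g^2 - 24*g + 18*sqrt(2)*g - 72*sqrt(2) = (g - 4)*(g - 3*sqrt(2))^2*(g + sqrt(2))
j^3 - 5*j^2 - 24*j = j*(j - 8)*(j + 3)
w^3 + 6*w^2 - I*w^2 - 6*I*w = w*(w + 6)*(w - I)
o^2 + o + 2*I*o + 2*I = (o + 1)*(o + 2*I)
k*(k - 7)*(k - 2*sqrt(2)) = k^3 - 7*k^2 - 2*sqrt(2)*k^2 + 14*sqrt(2)*k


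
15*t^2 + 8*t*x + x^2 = (3*t + x)*(5*t + x)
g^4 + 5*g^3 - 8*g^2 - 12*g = g*(g - 2)*(g + 1)*(g + 6)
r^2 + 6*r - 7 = (r - 1)*(r + 7)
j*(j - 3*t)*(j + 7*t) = j^3 + 4*j^2*t - 21*j*t^2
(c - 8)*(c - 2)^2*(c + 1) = c^4 - 11*c^3 + 24*c^2 + 4*c - 32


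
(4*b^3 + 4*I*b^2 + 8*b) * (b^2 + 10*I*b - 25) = 4*b^5 + 44*I*b^4 - 132*b^3 - 20*I*b^2 - 200*b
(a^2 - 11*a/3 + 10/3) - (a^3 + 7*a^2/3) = -a^3 - 4*a^2/3 - 11*a/3 + 10/3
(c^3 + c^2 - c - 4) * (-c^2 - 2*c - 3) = -c^5 - 3*c^4 - 4*c^3 + 3*c^2 + 11*c + 12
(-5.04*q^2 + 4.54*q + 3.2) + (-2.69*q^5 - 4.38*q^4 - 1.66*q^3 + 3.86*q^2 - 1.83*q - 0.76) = -2.69*q^5 - 4.38*q^4 - 1.66*q^3 - 1.18*q^2 + 2.71*q + 2.44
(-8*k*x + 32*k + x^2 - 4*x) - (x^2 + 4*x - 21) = -8*k*x + 32*k - 8*x + 21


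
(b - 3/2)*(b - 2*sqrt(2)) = b^2 - 2*sqrt(2)*b - 3*b/2 + 3*sqrt(2)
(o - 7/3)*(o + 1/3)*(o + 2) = o^3 - 43*o/9 - 14/9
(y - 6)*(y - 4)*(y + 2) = y^3 - 8*y^2 + 4*y + 48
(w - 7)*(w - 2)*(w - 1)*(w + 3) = w^4 - 7*w^3 - 7*w^2 + 55*w - 42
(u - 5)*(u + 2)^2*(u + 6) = u^4 + 5*u^3 - 22*u^2 - 116*u - 120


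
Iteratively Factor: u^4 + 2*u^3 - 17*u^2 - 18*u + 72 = (u + 4)*(u^3 - 2*u^2 - 9*u + 18) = (u + 3)*(u + 4)*(u^2 - 5*u + 6) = (u - 3)*(u + 3)*(u + 4)*(u - 2)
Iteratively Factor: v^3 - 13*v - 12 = (v + 1)*(v^2 - v - 12) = (v + 1)*(v + 3)*(v - 4)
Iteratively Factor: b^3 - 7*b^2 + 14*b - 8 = (b - 1)*(b^2 - 6*b + 8) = (b - 4)*(b - 1)*(b - 2)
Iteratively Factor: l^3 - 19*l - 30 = (l - 5)*(l^2 + 5*l + 6) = (l - 5)*(l + 2)*(l + 3)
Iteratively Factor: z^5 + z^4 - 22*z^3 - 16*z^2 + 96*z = (z)*(z^4 + z^3 - 22*z^2 - 16*z + 96) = z*(z - 4)*(z^3 + 5*z^2 - 2*z - 24) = z*(z - 4)*(z + 4)*(z^2 + z - 6) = z*(z - 4)*(z - 2)*(z + 4)*(z + 3)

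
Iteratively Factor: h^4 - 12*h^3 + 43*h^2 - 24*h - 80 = (h + 1)*(h^3 - 13*h^2 + 56*h - 80) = (h - 5)*(h + 1)*(h^2 - 8*h + 16) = (h - 5)*(h - 4)*(h + 1)*(h - 4)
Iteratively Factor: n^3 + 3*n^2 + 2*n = (n)*(n^2 + 3*n + 2) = n*(n + 2)*(n + 1)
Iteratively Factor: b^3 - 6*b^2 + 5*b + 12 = (b + 1)*(b^2 - 7*b + 12) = (b - 4)*(b + 1)*(b - 3)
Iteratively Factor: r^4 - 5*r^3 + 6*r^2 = (r)*(r^3 - 5*r^2 + 6*r) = r*(r - 3)*(r^2 - 2*r) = r*(r - 3)*(r - 2)*(r)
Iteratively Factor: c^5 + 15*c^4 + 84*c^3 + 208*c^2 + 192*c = (c + 3)*(c^4 + 12*c^3 + 48*c^2 + 64*c) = c*(c + 3)*(c^3 + 12*c^2 + 48*c + 64) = c*(c + 3)*(c + 4)*(c^2 + 8*c + 16) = c*(c + 3)*(c + 4)^2*(c + 4)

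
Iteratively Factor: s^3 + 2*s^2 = (s + 2)*(s^2) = s*(s + 2)*(s)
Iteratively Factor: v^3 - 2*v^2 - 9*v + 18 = (v - 3)*(v^2 + v - 6) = (v - 3)*(v + 3)*(v - 2)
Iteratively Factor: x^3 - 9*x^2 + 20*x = (x - 5)*(x^2 - 4*x) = (x - 5)*(x - 4)*(x)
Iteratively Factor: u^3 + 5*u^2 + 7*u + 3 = (u + 1)*(u^2 + 4*u + 3) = (u + 1)*(u + 3)*(u + 1)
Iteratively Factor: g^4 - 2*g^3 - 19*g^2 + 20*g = (g - 1)*(g^3 - g^2 - 20*g) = (g - 1)*(g + 4)*(g^2 - 5*g) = (g - 5)*(g - 1)*(g + 4)*(g)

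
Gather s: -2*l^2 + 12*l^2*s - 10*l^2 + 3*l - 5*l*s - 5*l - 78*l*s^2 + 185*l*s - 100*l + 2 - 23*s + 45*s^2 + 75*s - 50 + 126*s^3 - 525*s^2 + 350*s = -12*l^2 - 102*l + 126*s^3 + s^2*(-78*l - 480) + s*(12*l^2 + 180*l + 402) - 48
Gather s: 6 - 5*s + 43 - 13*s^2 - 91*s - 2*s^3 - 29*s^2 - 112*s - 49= -2*s^3 - 42*s^2 - 208*s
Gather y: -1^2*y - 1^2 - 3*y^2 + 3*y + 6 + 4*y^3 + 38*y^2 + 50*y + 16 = 4*y^3 + 35*y^2 + 52*y + 21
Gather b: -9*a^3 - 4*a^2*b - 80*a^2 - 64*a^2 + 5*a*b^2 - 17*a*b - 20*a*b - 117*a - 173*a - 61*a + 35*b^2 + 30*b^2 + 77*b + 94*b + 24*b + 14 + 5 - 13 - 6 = -9*a^3 - 144*a^2 - 351*a + b^2*(5*a + 65) + b*(-4*a^2 - 37*a + 195)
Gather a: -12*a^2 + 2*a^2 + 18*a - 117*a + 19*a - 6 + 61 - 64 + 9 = -10*a^2 - 80*a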